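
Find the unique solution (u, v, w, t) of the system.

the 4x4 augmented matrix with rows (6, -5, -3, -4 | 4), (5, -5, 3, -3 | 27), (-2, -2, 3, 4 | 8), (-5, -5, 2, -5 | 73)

(-4, -4, 4, -5)

Forward elimination on [A|b]:
R2 <- R2 - (5/6)*R1:  [    0  -5/6  11/2   1/3  71/3 ]
R3 <- R3 - (-1/3)*R1:  [     0  -11/3      2    8/3   28/3 ]
R4 <- R4 - (-5/6)*R1:  [     0  -55/6   -1/2  -25/3  229/3 ]
R3 <- R3 - (22/5)*R2:  [      0       0  -111/5     6/5  -474/5 ]
R4 <- R4 - (11)*R2:  [    0     0   -61   -12  -184 ]
R4 <- R4 - (305/111)*R3:  [       0        0        0  -566/37  2830/37 ]
Row echelon form:
[ 6    -5      -3       -4  |        4 ]
[ 0  -5/6    11/2      1/3  |     71/3 ]
[ 0     0  -111/5      6/5  |   -474/5 ]
[ 0     0       0  -566/37  |  2830/37 ]
Back-substitution:
t = (2830/37) / (-566/37) = -5
w = (-474/5 - (6/5)*(-5)) / (-111/5) = 4
v = (71/3 - (11/2)*(4) - (1/3)*(-5)) / (-5/6) = -4
u = (4 - (-5)*(-4) - (-3)*(4) - (-4)*(-5)) / 6 = -4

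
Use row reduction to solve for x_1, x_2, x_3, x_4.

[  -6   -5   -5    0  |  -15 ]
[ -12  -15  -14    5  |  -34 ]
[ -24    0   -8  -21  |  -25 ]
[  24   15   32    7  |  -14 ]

(5, 1, -4, -3)

Forward elimination on [A|b]:
R2 <- R2 - (2)*R1:  [  0  -5  -4   5  -4 ]
R3 <- R3 - (4)*R1:  [   0   20   12  -21   35 ]
R4 <- R4 - (-4)*R1:  [   0   -5   12    7  -74 ]
R3 <- R3 - (-4)*R2:  [  0   0  -4  -1  19 ]
R4 <- R4 - (1)*R2:  [   0    0   16    2  -70 ]
R4 <- R4 - (-4)*R3:  [  0   0   0  -2   6 ]
Row echelon form:
[ -6  -5  -5   0  |  -15 ]
[  0  -5  -4   5  |   -4 ]
[  0   0  -4  -1  |   19 ]
[  0   0   0  -2  |    6 ]
Back-substitution:
x_4 = (6) / -2 = -3
x_3 = (19 - (-1)*(-3)) / -4 = -4
x_2 = (-4 - (-4)*(-4) - (5)*(-3)) / -5 = 1
x_1 = (-15 - (-5)*(1) - (-5)*(-4)) / -6 = 5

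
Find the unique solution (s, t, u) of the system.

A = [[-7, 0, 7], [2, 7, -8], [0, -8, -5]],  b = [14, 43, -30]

Forward elimination on [A|b]:
R2 <- R2 - (-2/7)*R1:  [  0   7  -6  47 ]
R3 <- R3 - (-8/7)*R2:  [     0      0  -83/7  166/7 ]
Row echelon form:
[ -7  0      7  |     14 ]
[  0  7     -6  |     47 ]
[  0  0  -83/7  |  166/7 ]
Back-substitution:
u = (166/7) / (-83/7) = -2
t = (47 - (-6)*(-2)) / 7 = 5
s = (14 - (7)*(-2)) / -7 = -4

(-4, 5, -2)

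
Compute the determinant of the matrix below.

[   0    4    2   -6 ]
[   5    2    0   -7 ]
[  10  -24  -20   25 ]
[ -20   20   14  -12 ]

det(A) = 240

Forward elimination:
R1 <-> R2   (pivot in column 1 was zero)
[   5    2    0   -7 ]
[   0    4    2   -6 ]
[  10  -24  -20   25 ]
[ -20   20   14  -12 ]
R3 <- R3 - (2)*R1:  [   0  -28  -20   39 ]
R4 <- R4 - (-4)*R1:  [   0   28   14  -40 ]
R3 <- R3 - (-7)*R2:  [  0   0  -6  -3 ]
R4 <- R4 - (7)*R2:  [ 0  0  0  2 ]
Upper-triangular form:
[ 5  2   0  -7 ]
[ 0  4   2  -6 ]
[ 0  0  -6  -3 ]
[ 0  0   0   2 ]
det(A) = (-1)^1 * (5) * (4) * (-6) * (2) = 240  (1 row swap -> sign -1)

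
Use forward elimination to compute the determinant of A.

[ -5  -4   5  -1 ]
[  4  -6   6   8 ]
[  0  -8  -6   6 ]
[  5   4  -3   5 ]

det(A) = -2680

Forward elimination:
R2 <- R2 - (-4/5)*R1:  [     0  -46/5     10   36/5 ]
R4 <- R4 - (-1)*R1:  [ 0  0  2  4 ]
R3 <- R3 - (20/23)*R2:  [       0        0  -338/23    -6/23 ]
R4 <- R4 - (-23/169)*R3:  [       0        0        0  670/169 ]
Upper-triangular form:
[ -5     -4        5       -1 ]
[  0  -46/5       10     36/5 ]
[  0      0  -338/23    -6/23 ]
[  0      0        0  670/169 ]
det(A) = (-1)^0 * (-5) * (-46/5) * (-338/23) * (670/169) = -2680  (0 row swaps -> sign +1)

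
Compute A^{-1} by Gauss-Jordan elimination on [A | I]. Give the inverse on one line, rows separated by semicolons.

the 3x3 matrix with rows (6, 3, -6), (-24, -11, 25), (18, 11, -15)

Gauss-Jordan on [A | I]:
R1 <- (1/6)*R1:  [   1  1/2   -1  |  1/6    0    0 ]
R2 <- R2 - (-24)*R1:  [ 0  1  1  |  4  1  0 ]
R3 <- R3 - (18)*R1:  [  0   2   3  |  -3   0   1 ]
R1 <- R1 - (1/2)*R2:  [     1      0   -3/2  |  -11/6   -1/2      0 ]
R3 <- R3 - (2)*R2:  [   0    0    1  |  -11   -2    1 ]
R1 <- R1 - (-3/2)*R3:  [     1      0      0  |  -55/3   -7/2    3/2 ]
R2 <- R2 - (1)*R3:  [  0   1   0  |  15   3  -1 ]
Right block of [I | A^{-1}] is the inverse:
[ -55/3  -7/2  3/2 ]
[    15     3   -1 ]
[   -11    -2    1 ]

inverse = [-55/3 -7/2 3/2; 15 3 -1; -11 -2 1]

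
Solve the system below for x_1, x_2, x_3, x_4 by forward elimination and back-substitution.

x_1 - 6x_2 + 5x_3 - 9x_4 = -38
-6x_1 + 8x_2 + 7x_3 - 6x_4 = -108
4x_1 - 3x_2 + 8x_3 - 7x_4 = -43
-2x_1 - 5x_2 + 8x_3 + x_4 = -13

(3, -4, -4, 5)

Forward elimination on [A|b]:
R2 <- R2 - (-6)*R1:  [    0   -28    37   -60  -336 ]
R3 <- R3 - (4)*R1:  [   0   21  -12   29  109 ]
R4 <- R4 - (-2)*R1:  [   0  -17   18  -17  -89 ]
R3 <- R3 - (-3/4)*R2:  [    0     0  63/4   -16  -143 ]
R4 <- R4 - (17/28)*R2:  [       0        0  -125/28    136/7      115 ]
R4 <- R4 - (-125/441)*R3:  [         0          0          0   6568/441  32840/441 ]
Row echelon form:
[ 1   -6     5        -9  |        -38 ]
[ 0  -28    37       -60  |       -336 ]
[ 0    0  63/4       -16  |       -143 ]
[ 0    0     0  6568/441  |  32840/441 ]
Back-substitution:
x_4 = (32840/441) / (6568/441) = 5
x_3 = (-143 - (-16)*(5)) / (63/4) = -4
x_2 = (-336 - (37)*(-4) - (-60)*(5)) / -28 = -4
x_1 = (-38 - (-6)*(-4) - (5)*(-4) - (-9)*(5)) / 1 = 3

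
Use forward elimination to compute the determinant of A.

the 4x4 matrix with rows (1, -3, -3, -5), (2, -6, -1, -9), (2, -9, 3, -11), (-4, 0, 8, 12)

det(A) = 60

Forward elimination:
R2 <- R2 - (2)*R1:  [ 0  0  5  1 ]
R3 <- R3 - (2)*R1:  [  0  -3   9  -1 ]
R4 <- R4 - (-4)*R1:  [   0  -12   -4   -8 ]
R2 <-> R3   (pivot in column 2 was zero)
[ 1   -3  -3  -5 ]
[ 0   -3   9  -1 ]
[ 0    0   5   1 ]
[ 0  -12  -4  -8 ]
R4 <- R4 - (4)*R2:  [   0    0  -40   -4 ]
R4 <- R4 - (-8)*R3:  [ 0  0  0  4 ]
Upper-triangular form:
[ 1  -3  -3  -5 ]
[ 0  -3   9  -1 ]
[ 0   0   5   1 ]
[ 0   0   0   4 ]
det(A) = (-1)^1 * (1) * (-3) * (5) * (4) = 60  (1 row swap -> sign -1)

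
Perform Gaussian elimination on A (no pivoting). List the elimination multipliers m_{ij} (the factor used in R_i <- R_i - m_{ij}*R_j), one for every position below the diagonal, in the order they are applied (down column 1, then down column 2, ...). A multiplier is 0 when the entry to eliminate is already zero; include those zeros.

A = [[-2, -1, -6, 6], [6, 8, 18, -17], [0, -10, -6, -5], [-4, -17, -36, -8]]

Forward elimination:
R2 <- R2 - (-3)*R1:  [ 0  5  0  1 ]
R3: entry in column 1 is already 0 -> m_{31} = 0 (no row operation needed)
R4 <- R4 - (2)*R1:  [   0  -15  -24  -20 ]
R3 <- R3 - (-2)*R2:  [  0   0  -6  -3 ]
R4 <- R4 - (-3)*R2:  [   0    0  -24  -17 ]
R4 <- R4 - (4)*R3:  [  0   0   0  -5 ]
Multipliers (in order of application): m_{21} = -3, m_{31} = 0, m_{41} = 2, m_{32} = -2, m_{42} = -3, m_{43} = 4

multipliers: -3, 0, 2, -2, -3, 4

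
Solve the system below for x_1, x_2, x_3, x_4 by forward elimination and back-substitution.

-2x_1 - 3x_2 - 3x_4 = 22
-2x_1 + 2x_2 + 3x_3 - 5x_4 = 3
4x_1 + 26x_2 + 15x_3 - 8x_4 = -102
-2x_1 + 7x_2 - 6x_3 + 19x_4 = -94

Forward elimination on [A|b]:
R2 <- R2 - (1)*R1:  [   0    5    3   -2  -19 ]
R3 <- R3 - (-2)*R1:  [   0   20   15  -14  -58 ]
R4 <- R4 - (1)*R1:  [    0    10    -6    22  -116 ]
R3 <- R3 - (4)*R2:  [  0   0   3  -6  18 ]
R4 <- R4 - (2)*R2:  [   0    0  -12   26  -78 ]
R4 <- R4 - (-4)*R3:  [  0   0   0   2  -6 ]
Row echelon form:
[ -2  -3  0  -3  |   22 ]
[  0   5  3  -2  |  -19 ]
[  0   0  3  -6  |   18 ]
[  0   0  0   2  |   -6 ]
Back-substitution:
x_4 = (-6) / 2 = -3
x_3 = (18 - (-6)*(-3)) / 3 = 0
x_2 = (-19 - (3)*(0) - (-2)*(-3)) / 5 = -5
x_1 = (22 - (-3)*(-5) - (-3)*(-3)) / -2 = 1

(1, -5, 0, -3)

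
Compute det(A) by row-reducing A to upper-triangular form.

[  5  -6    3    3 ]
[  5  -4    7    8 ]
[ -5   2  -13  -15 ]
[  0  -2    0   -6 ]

Forward elimination:
R2 <- R2 - (1)*R1:  [ 0  2  4  5 ]
R3 <- R3 - (-1)*R1:  [   0   -4  -10  -12 ]
R3 <- R3 - (-2)*R2:  [  0   0  -2  -2 ]
R4 <- R4 - (-1)*R2:  [  0   0   4  -1 ]
R4 <- R4 - (-2)*R3:  [  0   0   0  -5 ]
Upper-triangular form:
[ 5  -6   3   3 ]
[ 0   2   4   5 ]
[ 0   0  -2  -2 ]
[ 0   0   0  -5 ]
det(A) = (-1)^0 * (5) * (2) * (-2) * (-5) = 100  (0 row swaps -> sign +1)

det(A) = 100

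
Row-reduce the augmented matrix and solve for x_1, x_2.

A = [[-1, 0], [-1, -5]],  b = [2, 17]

Forward elimination on [A|b]:
R2 <- R2 - (1)*R1:  [  0  -5  15 ]
Row echelon form:
[ -1   0  |   2 ]
[  0  -5  |  15 ]
Back-substitution:
x_2 = (15) / -5 = -3
x_1 = (2) / -1 = -2

(-2, -3)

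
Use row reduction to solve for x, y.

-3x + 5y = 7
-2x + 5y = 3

Forward elimination on [A|b]:
R2 <- R2 - (2/3)*R1:  [    0   5/3  -5/3 ]
Row echelon form:
[ -3    5  |     7 ]
[  0  5/3  |  -5/3 ]
Back-substitution:
y = (-5/3) / (5/3) = -1
x = (7 - (5)*(-1)) / -3 = -4

(-4, -1)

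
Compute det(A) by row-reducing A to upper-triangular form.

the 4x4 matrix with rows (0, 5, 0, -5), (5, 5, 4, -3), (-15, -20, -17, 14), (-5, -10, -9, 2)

Forward elimination:
R1 <-> R2   (pivot in column 1 was zero)
[   5    5    4  -3 ]
[   0    5    0  -5 ]
[ -15  -20  -17  14 ]
[  -5  -10   -9   2 ]
R3 <- R3 - (-3)*R1:  [  0  -5  -5   5 ]
R4 <- R4 - (-1)*R1:  [  0  -5  -5  -1 ]
R3 <- R3 - (-1)*R2:  [  0   0  -5   0 ]
R4 <- R4 - (-1)*R2:  [  0   0  -5  -6 ]
R4 <- R4 - (1)*R3:  [  0   0   0  -6 ]
Upper-triangular form:
[ 5  5   4  -3 ]
[ 0  5   0  -5 ]
[ 0  0  -5   0 ]
[ 0  0   0  -6 ]
det(A) = (-1)^1 * (5) * (5) * (-5) * (-6) = -750  (1 row swap -> sign -1)

det(A) = -750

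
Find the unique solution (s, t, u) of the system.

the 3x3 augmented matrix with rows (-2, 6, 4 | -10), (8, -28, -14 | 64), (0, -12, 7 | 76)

Forward elimination on [A|b]:
R2 <- R2 - (-4)*R1:  [  0  -4   2  24 ]
R3 <- R3 - (3)*R2:  [ 0  0  1  4 ]
Row echelon form:
[ -2   6  4  |  -10 ]
[  0  -4  2  |   24 ]
[  0   0  1  |    4 ]
Back-substitution:
u = (4) / 1 = 4
t = (24 - (2)*(4)) / -4 = -4
s = (-10 - (6)*(-4) - (4)*(4)) / -2 = 1

(1, -4, 4)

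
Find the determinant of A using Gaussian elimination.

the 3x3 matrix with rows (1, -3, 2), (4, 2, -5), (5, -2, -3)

det(A) = -13

Forward elimination:
R2 <- R2 - (4)*R1:  [   0   14  -13 ]
R3 <- R3 - (5)*R1:  [   0   13  -13 ]
R3 <- R3 - (13/14)*R2:  [      0       0  -13/14 ]
Upper-triangular form:
[ 1  -3       2 ]
[ 0  14     -13 ]
[ 0   0  -13/14 ]
det(A) = (-1)^0 * (1) * (14) * (-13/14) = -13  (0 row swaps -> sign +1)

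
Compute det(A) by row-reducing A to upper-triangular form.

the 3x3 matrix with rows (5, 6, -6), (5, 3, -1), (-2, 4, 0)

det(A) = -124

Forward elimination:
R2 <- R2 - (1)*R1:  [  0  -3   5 ]
R3 <- R3 - (-2/5)*R1:  [     0   32/5  -12/5 ]
R3 <- R3 - (-32/15)*R2:  [      0       0  124/15 ]
Upper-triangular form:
[ 5   6      -6 ]
[ 0  -3       5 ]
[ 0   0  124/15 ]
det(A) = (-1)^0 * (5) * (-3) * (124/15) = -124  (0 row swaps -> sign +1)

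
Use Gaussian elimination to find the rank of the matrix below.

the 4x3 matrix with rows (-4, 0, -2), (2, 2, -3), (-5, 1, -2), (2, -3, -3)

rank(A) = 3

Row reduction:
R2 <- R2 - (-1/2)*R1:  [  0   2  -4 ]
R3 <- R3 - (5/4)*R1:  [   0    1  1/2 ]
R4 <- R4 - (-1/2)*R1:  [  0  -3  -4 ]
R3 <- R3 - (1/2)*R2:  [   0    0  5/2 ]
R4 <- R4 - (-3/2)*R2:  [   0    0  -10 ]
R4 <- R4 - (-4)*R3:  [ 0  0  0 ]
Row echelon form:
[ -4  0   -2 ]
[  0  2   -4 ]
[  0  0  5/2 ]
[  0  0    0 ]
Nonzero rows / pivot columns: 3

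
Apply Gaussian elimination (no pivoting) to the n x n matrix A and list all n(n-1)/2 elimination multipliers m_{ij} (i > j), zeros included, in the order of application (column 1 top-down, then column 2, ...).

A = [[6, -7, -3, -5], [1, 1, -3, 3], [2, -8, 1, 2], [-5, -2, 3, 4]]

Forward elimination:
R2 <- R2 - (1/6)*R1:  [    0  13/6  -5/2  23/6 ]
R3 <- R3 - (1/3)*R1:  [     0  -17/3      2   11/3 ]
R4 <- R4 - (-5/6)*R1:  [     0  -47/6    1/2   -1/6 ]
R3 <- R3 - (-34/13)*R2:  [      0       0  -59/13  178/13 ]
R4 <- R4 - (-47/13)*R2:  [       0        0  -111/13   178/13 ]
R4 <- R4 - (111/59)*R3:  [       0        0        0  -712/59 ]
Multipliers (in order of application): m_{21} = 1/6, m_{31} = 1/3, m_{41} = -5/6, m_{32} = -34/13, m_{42} = -47/13, m_{43} = 111/59

multipliers: 1/6, 1/3, -5/6, -34/13, -47/13, 111/59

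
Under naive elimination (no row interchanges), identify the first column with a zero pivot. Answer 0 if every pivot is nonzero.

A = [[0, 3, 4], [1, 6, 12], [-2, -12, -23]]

Naive forward elimination:
Pivot entry (1,1) is zero but row 2 has 1 in column 1 -> naive elimination stops; a row interchange (e.g. R1 <-> R2) would be required here.

first zero-pivot column = 1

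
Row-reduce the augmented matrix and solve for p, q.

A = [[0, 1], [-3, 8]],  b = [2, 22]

Forward elimination on [A|b]:
R1 <-> R2   (pivot in column 1 was zero)
[ -3  8  22 ]
[  0  1   2 ]
Row echelon form:
[ -3  8  |  22 ]
[  0  1  |   2 ]
Back-substitution:
q = (2) / 1 = 2
p = (22 - (8)*(2)) / -3 = -2

(-2, 2)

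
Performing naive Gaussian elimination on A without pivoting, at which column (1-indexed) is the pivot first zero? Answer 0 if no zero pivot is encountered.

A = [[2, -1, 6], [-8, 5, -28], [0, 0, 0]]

first zero-pivot column = 3

Naive forward elimination:
R2 <- R2 - (-4)*R1:  [  0   1  -4 ]
Matrix at this point:
[ 2  -1   6 ]
[ 0   1  -4 ]
[ 0   0   0 ]
Pivot entry (3,3) in the last row is zero and there are no rows below to swap with -> zero pivot in column 3 (A is singular).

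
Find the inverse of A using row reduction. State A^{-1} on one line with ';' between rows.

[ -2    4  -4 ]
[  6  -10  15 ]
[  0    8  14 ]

inverse = [65/2 11 -5/2; 21/2 7/2 -3/4; -6 -2 1/2]

Gauss-Jordan on [A | I]:
R1 <- (1/-2)*R1:  [    1    -2     2  |  -1/2     0     0 ]
R2 <- R2 - (6)*R1:  [ 0  2  3  |  3  1  0 ]
R2 <- (1/2)*R2:  [   0    1  3/2  |  3/2  1/2    0 ]
R1 <- R1 - (-2)*R2:  [   1    0    5  |  5/2    1    0 ]
R3 <- R3 - (8)*R2:  [   0    0    2  |  -12   -4    1 ]
R3 <- (1/2)*R3:  [   0    0    1  |   -6   -2  1/2 ]
R1 <- R1 - (5)*R3:  [    1     0     0  |  65/2    11  -5/2 ]
R2 <- R2 - (3/2)*R3:  [    0     1     0  |  21/2   7/2  -3/4 ]
Right block of [I | A^{-1}] is the inverse:
[ 65/2   11  -5/2 ]
[ 21/2  7/2  -3/4 ]
[   -6   -2   1/2 ]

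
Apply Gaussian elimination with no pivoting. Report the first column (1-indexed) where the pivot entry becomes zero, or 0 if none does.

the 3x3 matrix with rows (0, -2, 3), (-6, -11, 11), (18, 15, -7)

Naive forward elimination:
Pivot entry (1,1) is zero but row 2 has -6 in column 1 -> naive elimination stops; a row interchange (e.g. R1 <-> R2) would be required here.

first zero-pivot column = 1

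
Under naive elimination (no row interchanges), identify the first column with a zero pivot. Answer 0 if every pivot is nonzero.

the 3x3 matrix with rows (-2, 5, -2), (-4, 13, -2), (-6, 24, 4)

Naive forward elimination:
R2 <- R2 - (2)*R1:  [ 0  3  2 ]
R3 <- R3 - (3)*R1:  [  0   9  10 ]
R3 <- R3 - (3)*R2:  [ 0  0  4 ]
All pivots nonzero; naive elimination completes without hitting a zero pivot.

first zero-pivot column = 0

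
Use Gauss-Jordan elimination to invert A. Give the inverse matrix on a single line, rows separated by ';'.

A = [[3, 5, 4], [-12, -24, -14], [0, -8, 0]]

inverse = [-7/3 -2/3 13/24; 0 0 -1/8; 2 1/2 -1/4]

Gauss-Jordan on [A | I]:
R1 <- (1/3)*R1:  [   1  5/3  4/3  |  1/3    0    0 ]
R2 <- R2 - (-12)*R1:  [  0  -4   2  |   4   1   0 ]
R2 <- (1/-4)*R2:  [    0     1  -1/2  |    -1  -1/4     0 ]
R1 <- R1 - (5/3)*R2:  [    1     0  13/6  |     2  5/12     0 ]
R3 <- R3 - (-8)*R2:  [  0   0  -4  |  -8  -2   1 ]
R3 <- (1/-4)*R3:  [    0     0     1  |     2   1/2  -1/4 ]
R1 <- R1 - (13/6)*R3:  [     1      0      0  |   -7/3   -2/3  13/24 ]
R2 <- R2 - (-1/2)*R3:  [    0     1     0  |     0     0  -1/8 ]
Right block of [I | A^{-1}] is the inverse:
[ -7/3  -2/3  13/24 ]
[    0     0   -1/8 ]
[    2   1/2   -1/4 ]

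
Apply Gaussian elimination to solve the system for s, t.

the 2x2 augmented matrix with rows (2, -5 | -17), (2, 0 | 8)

(4, 5)

Forward elimination on [A|b]:
R2 <- R2 - (1)*R1:  [  0   5  25 ]
Row echelon form:
[ 2  -5  |  -17 ]
[ 0   5  |   25 ]
Back-substitution:
t = (25) / 5 = 5
s = (-17 - (-5)*(5)) / 2 = 4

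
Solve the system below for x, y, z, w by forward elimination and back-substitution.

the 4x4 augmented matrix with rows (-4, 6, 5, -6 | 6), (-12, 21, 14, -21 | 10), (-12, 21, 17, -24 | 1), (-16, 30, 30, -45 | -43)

Forward elimination on [A|b]:
R2 <- R2 - (3)*R1:  [  0   3  -1  -3  -8 ]
R3 <- R3 - (3)*R1:  [   0    3    2   -6  -17 ]
R4 <- R4 - (4)*R1:  [   0    6   10  -21  -67 ]
R3 <- R3 - (1)*R2:  [  0   0   3  -3  -9 ]
R4 <- R4 - (2)*R2:  [   0    0   12  -15  -51 ]
R4 <- R4 - (4)*R3:  [   0    0    0   -3  -15 ]
Row echelon form:
[ -4  6   5  -6  |    6 ]
[  0  3  -1  -3  |   -8 ]
[  0  0   3  -3  |   -9 ]
[  0  0   0  -3  |  -15 ]
Back-substitution:
w = (-15) / -3 = 5
z = (-9 - (-3)*(5)) / 3 = 2
y = (-8 - (-1)*(2) - (-3)*(5)) / 3 = 3
x = (6 - (6)*(3) - (5)*(2) - (-6)*(5)) / -4 = -2

(-2, 3, 2, 5)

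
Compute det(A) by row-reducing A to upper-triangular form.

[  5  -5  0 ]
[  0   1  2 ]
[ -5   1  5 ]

Forward elimination:
R3 <- R3 - (-1)*R1:  [  0  -4   5 ]
R3 <- R3 - (-4)*R2:  [  0   0  13 ]
Upper-triangular form:
[ 5  -5   0 ]
[ 0   1   2 ]
[ 0   0  13 ]
det(A) = (-1)^0 * (5) * (1) * (13) = 65  (0 row swaps -> sign +1)

det(A) = 65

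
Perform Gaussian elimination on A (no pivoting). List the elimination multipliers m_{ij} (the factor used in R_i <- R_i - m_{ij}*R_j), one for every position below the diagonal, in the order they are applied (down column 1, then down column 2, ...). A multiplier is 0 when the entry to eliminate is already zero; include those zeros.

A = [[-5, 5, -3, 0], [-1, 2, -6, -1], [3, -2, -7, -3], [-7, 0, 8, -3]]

Forward elimination:
R2 <- R2 - (1/5)*R1:  [     0      1  -27/5     -1 ]
R3 <- R3 - (-3/5)*R1:  [     0      1  -44/5     -3 ]
R4 <- R4 - (7/5)*R1:  [    0    -7  61/5    -3 ]
R3 <- R3 - (1)*R2:  [     0      0  -17/5     -2 ]
R4 <- R4 - (-7)*R2:  [      0       0  -128/5     -10 ]
R4 <- R4 - (128/17)*R3:  [     0      0      0  86/17 ]
Multipliers (in order of application): m_{21} = 1/5, m_{31} = -3/5, m_{41} = 7/5, m_{32} = 1, m_{42} = -7, m_{43} = 128/17

multipliers: 1/5, -3/5, 7/5, 1, -7, 128/17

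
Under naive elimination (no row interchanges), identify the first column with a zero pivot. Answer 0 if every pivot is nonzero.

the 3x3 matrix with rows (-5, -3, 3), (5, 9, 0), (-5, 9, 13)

Naive forward elimination:
R2 <- R2 - (-1)*R1:  [ 0  6  3 ]
R3 <- R3 - (1)*R1:  [  0  12  10 ]
R3 <- R3 - (2)*R2:  [ 0  0  4 ]
All pivots nonzero; naive elimination completes without hitting a zero pivot.

first zero-pivot column = 0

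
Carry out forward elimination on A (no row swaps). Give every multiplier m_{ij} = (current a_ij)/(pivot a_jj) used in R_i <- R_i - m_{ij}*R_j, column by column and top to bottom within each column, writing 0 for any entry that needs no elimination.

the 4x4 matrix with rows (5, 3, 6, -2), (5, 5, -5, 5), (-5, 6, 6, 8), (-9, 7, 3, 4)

multipliers: 1, -1, -9/5, 9/2, 31/5, 4/3

Forward elimination:
R2 <- R2 - (1)*R1:  [   0    2  -11    7 ]
R3 <- R3 - (-1)*R1:  [  0   9  12   6 ]
R4 <- R4 - (-9/5)*R1:  [    0  62/5  69/5   2/5 ]
R3 <- R3 - (9/2)*R2:  [     0      0  123/2  -51/2 ]
R4 <- R4 - (31/5)*R2:  [   0    0   82  -43 ]
R4 <- R4 - (4/3)*R3:  [  0   0   0  -9 ]
Multipliers (in order of application): m_{21} = 1, m_{31} = -1, m_{41} = -9/5, m_{32} = 9/2, m_{42} = 31/5, m_{43} = 4/3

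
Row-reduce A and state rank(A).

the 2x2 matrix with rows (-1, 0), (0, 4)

rank(A) = 2

Row reduction:
Row echelon form:
[ -1  0 ]
[  0  4 ]
Nonzero rows / pivot columns: 2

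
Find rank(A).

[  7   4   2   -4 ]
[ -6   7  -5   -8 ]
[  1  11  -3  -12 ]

Row reduction:
R2 <- R2 - (-6/7)*R1:  [     0   73/7  -23/7  -80/7 ]
R3 <- R3 - (1/7)*R1:  [     0   73/7  -23/7  -80/7 ]
R3 <- R3 - (1)*R2:  [ 0  0  0  0 ]
Row echelon form:
[ 7     4      2     -4 ]
[ 0  73/7  -23/7  -80/7 ]
[ 0     0      0      0 ]
Nonzero rows / pivot columns: 2

rank(A) = 2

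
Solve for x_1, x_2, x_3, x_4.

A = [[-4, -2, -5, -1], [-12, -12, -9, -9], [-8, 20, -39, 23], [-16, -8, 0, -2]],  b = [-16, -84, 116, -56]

(2, 2, 0, 4)

Forward elimination on [A|b]:
R2 <- R2 - (3)*R1:  [   0   -6    6   -6  -36 ]
R3 <- R3 - (2)*R1:  [   0   24  -29   25  148 ]
R4 <- R4 - (4)*R1:  [  0   0  20   2   8 ]
R3 <- R3 - (-4)*R2:  [  0   0  -5   1   4 ]
R4 <- R4 - (-4)*R3:  [  0   0   0   6  24 ]
Row echelon form:
[ -4  -2  -5  -1  |  -16 ]
[  0  -6   6  -6  |  -36 ]
[  0   0  -5   1  |    4 ]
[  0   0   0   6  |   24 ]
Back-substitution:
x_4 = (24) / 6 = 4
x_3 = (4 - (1)*(4)) / -5 = 0
x_2 = (-36 - (6)*(0) - (-6)*(4)) / -6 = 2
x_1 = (-16 - (-2)*(2) - (-5)*(0) - (-1)*(4)) / -4 = 2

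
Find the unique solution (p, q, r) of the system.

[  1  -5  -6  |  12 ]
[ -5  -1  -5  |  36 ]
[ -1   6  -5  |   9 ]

Forward elimination on [A|b]:
R2 <- R2 - (-5)*R1:  [   0  -26  -35   96 ]
R3 <- R3 - (-1)*R1:  [   0    1  -11   21 ]
R3 <- R3 - (-1/26)*R2:  [       0        0  -321/26   321/13 ]
Row echelon form:
[ 1   -5       -6  |      12 ]
[ 0  -26      -35  |      96 ]
[ 0    0  -321/26  |  321/13 ]
Back-substitution:
r = (321/13) / (-321/26) = -2
q = (96 - (-35)*(-2)) / -26 = -1
p = (12 - (-5)*(-1) - (-6)*(-2)) / 1 = -5

(-5, -1, -2)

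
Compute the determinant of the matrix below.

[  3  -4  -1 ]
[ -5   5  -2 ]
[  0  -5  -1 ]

Forward elimination:
R2 <- R2 - (-5/3)*R1:  [     0   -5/3  -11/3 ]
R3 <- R3 - (3)*R2:  [  0   0  10 ]
Upper-triangular form:
[ 3    -4     -1 ]
[ 0  -5/3  -11/3 ]
[ 0     0     10 ]
det(A) = (-1)^0 * (3) * (-5/3) * (10) = -50  (0 row swaps -> sign +1)

det(A) = -50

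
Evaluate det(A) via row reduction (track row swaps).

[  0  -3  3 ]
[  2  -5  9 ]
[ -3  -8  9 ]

det(A) = 42

Forward elimination:
R1 <-> R2   (pivot in column 1 was zero)
[  2  -5  9 ]
[  0  -3  3 ]
[ -3  -8  9 ]
R3 <- R3 - (-3/2)*R1:  [     0  -31/2   45/2 ]
R3 <- R3 - (31/6)*R2:  [ 0  0  7 ]
Upper-triangular form:
[ 2  -5  9 ]
[ 0  -3  3 ]
[ 0   0  7 ]
det(A) = (-1)^1 * (2) * (-3) * (7) = 42  (1 row swap -> sign -1)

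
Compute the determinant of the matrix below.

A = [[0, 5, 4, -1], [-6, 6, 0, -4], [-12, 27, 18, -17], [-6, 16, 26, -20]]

Forward elimination:
R1 <-> R2   (pivot in column 1 was zero)
[  -6   6   0   -4 ]
[   0   5   4   -1 ]
[ -12  27  18  -17 ]
[  -6  16  26  -20 ]
R3 <- R3 - (2)*R1:  [  0  15  18  -9 ]
R4 <- R4 - (1)*R1:  [   0   10   26  -16 ]
R3 <- R3 - (3)*R2:  [  0   0   6  -6 ]
R4 <- R4 - (2)*R2:  [   0    0   18  -14 ]
R4 <- R4 - (3)*R3:  [ 0  0  0  4 ]
Upper-triangular form:
[ -6  6  0  -4 ]
[  0  5  4  -1 ]
[  0  0  6  -6 ]
[  0  0  0   4 ]
det(A) = (-1)^1 * (-6) * (5) * (6) * (4) = 720  (1 row swap -> sign -1)

det(A) = 720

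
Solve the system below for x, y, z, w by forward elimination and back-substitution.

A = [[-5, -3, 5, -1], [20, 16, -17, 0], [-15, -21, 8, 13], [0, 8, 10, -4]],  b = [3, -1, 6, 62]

Forward elimination on [A|b]:
R2 <- R2 - (-4)*R1:  [  0   4   3  -4  11 ]
R3 <- R3 - (3)*R1:  [   0  -12   -7   16   -3 ]
R3 <- R3 - (-3)*R2:  [  0   0   2   4  30 ]
R4 <- R4 - (2)*R2:  [  0   0   4   4  40 ]
R4 <- R4 - (2)*R3:  [   0    0    0   -4  -20 ]
Row echelon form:
[ -5  -3  5  -1  |    3 ]
[  0   4  3  -4  |   11 ]
[  0   0  2   4  |   30 ]
[  0   0  0  -4  |  -20 ]
Back-substitution:
w = (-20) / -4 = 5
z = (30 - (4)*(5)) / 2 = 5
y = (11 - (3)*(5) - (-4)*(5)) / 4 = 4
x = (3 - (-3)*(4) - (5)*(5) - (-1)*(5)) / -5 = 1

(1, 4, 5, 5)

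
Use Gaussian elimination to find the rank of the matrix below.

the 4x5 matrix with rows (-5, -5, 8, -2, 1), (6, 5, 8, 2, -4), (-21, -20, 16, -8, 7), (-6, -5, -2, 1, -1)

Row reduction:
R2 <- R2 - (-6/5)*R1:  [     0     -1   88/5   -2/5  -14/5 ]
R3 <- R3 - (21/5)*R1:  [     0      1  -88/5    2/5   14/5 ]
R4 <- R4 - (6/5)*R1:  [     0      1  -58/5   17/5  -11/5 ]
R3 <- R3 - (-1)*R2:  [ 0  0  0  0  0 ]
R4 <- R4 - (-1)*R2:  [  0   0   6   3  -5 ]
R3 <-> R4   (pivot in column 3 was zero)
[ -5  -5     8    -2      1 ]
[  0  -1  88/5  -2/5  -14/5 ]
[  0   0     6     3     -5 ]
[  0   0     0     0      0 ]
Row echelon form:
[ -5  -5     8    -2      1 ]
[  0  -1  88/5  -2/5  -14/5 ]
[  0   0     6     3     -5 ]
[  0   0     0     0      0 ]
Nonzero rows / pivot columns: 3

rank(A) = 3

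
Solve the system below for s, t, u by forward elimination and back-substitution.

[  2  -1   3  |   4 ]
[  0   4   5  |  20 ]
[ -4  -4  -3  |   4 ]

(-4, 0, 4)

Forward elimination on [A|b]:
R3 <- R3 - (-2)*R1:  [  0  -6   3  12 ]
R3 <- R3 - (-3/2)*R2:  [    0     0  21/2    42 ]
Row echelon form:
[ 2  -1     3  |   4 ]
[ 0   4     5  |  20 ]
[ 0   0  21/2  |  42 ]
Back-substitution:
u = (42) / (21/2) = 4
t = (20 - (5)*(4)) / 4 = 0
s = (4 - (-1)*(0) - (3)*(4)) / 2 = -4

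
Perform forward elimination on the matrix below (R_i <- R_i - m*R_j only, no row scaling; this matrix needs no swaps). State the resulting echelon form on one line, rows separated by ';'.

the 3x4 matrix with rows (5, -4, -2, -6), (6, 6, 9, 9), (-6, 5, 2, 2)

Forward elimination:
R2 <- R2 - (6/5)*R1:  [    0  54/5  57/5  81/5 ]
R3 <- R3 - (-6/5)*R1:  [     0    1/5   -2/5  -26/5 ]
R3 <- R3 - (1/54)*R2:  [      0       0  -11/18   -11/2 ]
Row echelon form:
[ 5    -4      -2     -6 ]
[ 0  54/5    57/5   81/5 ]
[ 0     0  -11/18  -11/2 ]

REF = [5 -4 -2 -6; 0 54/5 57/5 81/5; 0 0 -11/18 -11/2]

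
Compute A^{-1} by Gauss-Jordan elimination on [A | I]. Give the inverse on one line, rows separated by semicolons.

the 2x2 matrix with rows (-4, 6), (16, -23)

Gauss-Jordan on [A | I]:
R1 <- (1/-4)*R1:  [    1  -3/2  |  -1/4     0 ]
R2 <- R2 - (16)*R1:  [ 0  1  |  4  1 ]
R1 <- R1 - (-3/2)*R2:  [    1     0  |  23/4   3/2 ]
Right block of [I | A^{-1}] is the inverse:
[ 23/4  3/2 ]
[    4    1 ]

inverse = [23/4 3/2; 4 1]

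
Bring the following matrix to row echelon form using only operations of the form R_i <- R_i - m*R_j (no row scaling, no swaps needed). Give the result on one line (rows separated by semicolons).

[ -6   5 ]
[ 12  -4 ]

Forward elimination:
R2 <- R2 - (-2)*R1:  [ 0  6 ]
Row echelon form:
[ -6  5 ]
[  0  6 ]

REF = [-6 5; 0 6]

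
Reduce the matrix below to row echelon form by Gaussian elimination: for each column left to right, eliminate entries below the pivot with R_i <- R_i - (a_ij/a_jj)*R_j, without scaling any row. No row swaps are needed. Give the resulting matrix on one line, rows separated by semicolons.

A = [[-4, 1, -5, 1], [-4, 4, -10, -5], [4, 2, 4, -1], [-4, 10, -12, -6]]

Forward elimination:
R2 <- R2 - (1)*R1:  [  0   3  -5  -6 ]
R3 <- R3 - (-1)*R1:  [  0   3  -1   0 ]
R4 <- R4 - (1)*R1:  [  0   9  -7  -7 ]
R3 <- R3 - (1)*R2:  [ 0  0  4  6 ]
R4 <- R4 - (3)*R2:  [  0   0   8  11 ]
R4 <- R4 - (2)*R3:  [  0   0   0  -1 ]
Row echelon form:
[ -4  1  -5   1 ]
[  0  3  -5  -6 ]
[  0  0   4   6 ]
[  0  0   0  -1 ]

REF = [-4 1 -5 1; 0 3 -5 -6; 0 0 4 6; 0 0 0 -1]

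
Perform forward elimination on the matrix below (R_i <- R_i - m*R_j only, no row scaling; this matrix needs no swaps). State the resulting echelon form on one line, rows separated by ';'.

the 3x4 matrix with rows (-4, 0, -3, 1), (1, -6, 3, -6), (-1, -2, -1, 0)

REF = [-4 0 -3 1; 0 -6 9/4 -23/4; 0 0 -1 5/3]

Forward elimination:
R2 <- R2 - (-1/4)*R1:  [     0     -6    9/4  -23/4 ]
R3 <- R3 - (1/4)*R1:  [    0    -2  -1/4  -1/4 ]
R3 <- R3 - (1/3)*R2:  [   0    0   -1  5/3 ]
Row echelon form:
[ -4   0   -3      1 ]
[  0  -6  9/4  -23/4 ]
[  0   0   -1    5/3 ]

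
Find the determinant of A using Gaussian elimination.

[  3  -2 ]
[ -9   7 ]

det(A) = 3

Forward elimination:
R2 <- R2 - (-3)*R1:  [ 0  1 ]
Upper-triangular form:
[ 3  -2 ]
[ 0   1 ]
det(A) = (-1)^0 * (3) * (1) = 3  (0 row swaps -> sign +1)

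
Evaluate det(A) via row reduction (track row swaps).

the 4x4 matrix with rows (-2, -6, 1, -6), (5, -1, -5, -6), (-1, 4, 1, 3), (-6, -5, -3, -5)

Forward elimination:
R2 <- R2 - (-5/2)*R1:  [    0   -16  -5/2   -21 ]
R3 <- R3 - (1/2)*R1:  [   0    7  1/2    6 ]
R4 <- R4 - (3)*R1:  [  0  13  -6  13 ]
R3 <- R3 - (-7/16)*R2:  [      0       0  -19/32  -51/16 ]
R4 <- R4 - (-13/16)*R2:  [       0        0  -257/32   -65/16 ]
R4 <- R4 - (257/19)*R3:  [      0       0       0  742/19 ]
Upper-triangular form:
[ -2   -6       1      -6 ]
[  0  -16    -5/2     -21 ]
[  0    0  -19/32  -51/16 ]
[  0    0       0  742/19 ]
det(A) = (-1)^0 * (-2) * (-16) * (-19/32) * (742/19) = -742  (0 row swaps -> sign +1)

det(A) = -742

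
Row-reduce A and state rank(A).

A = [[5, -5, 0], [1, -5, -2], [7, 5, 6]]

Row reduction:
R2 <- R2 - (1/5)*R1:  [  0  -4  -2 ]
R3 <- R3 - (7/5)*R1:  [  0  12   6 ]
R3 <- R3 - (-3)*R2:  [ 0  0  0 ]
Row echelon form:
[ 5  -5   0 ]
[ 0  -4  -2 ]
[ 0   0   0 ]
Nonzero rows / pivot columns: 2

rank(A) = 2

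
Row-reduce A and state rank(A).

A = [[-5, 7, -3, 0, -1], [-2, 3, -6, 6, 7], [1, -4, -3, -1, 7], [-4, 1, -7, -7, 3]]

Row reduction:
R2 <- R2 - (2/5)*R1:  [     0    1/5  -24/5      6   37/5 ]
R3 <- R3 - (-1/5)*R1:  [     0  -13/5  -18/5     -1   34/5 ]
R4 <- R4 - (4/5)*R1:  [     0  -23/5  -23/5     -7   19/5 ]
R3 <- R3 - (-13)*R2:  [   0    0  -66   77  103 ]
R4 <- R4 - (-23)*R2:  [    0     0  -115   131   174 ]
R4 <- R4 - (115/66)*R3:  [       0        0        0    -19/6  -361/66 ]
Row echelon form:
[ -5    7     -3      0       -1 ]
[  0  1/5  -24/5      6     37/5 ]
[  0    0    -66     77      103 ]
[  0    0      0  -19/6  -361/66 ]
Nonzero rows / pivot columns: 4

rank(A) = 4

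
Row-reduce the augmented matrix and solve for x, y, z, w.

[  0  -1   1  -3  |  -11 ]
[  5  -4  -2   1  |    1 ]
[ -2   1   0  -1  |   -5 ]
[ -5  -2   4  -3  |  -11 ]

Forward elimination on [A|b]:
R1 <-> R2   (pivot in column 1 was zero)
[  5  -4  -2   1    1 ]
[  0  -1   1  -3  -11 ]
[ -2   1   0  -1   -5 ]
[ -5  -2   4  -3  -11 ]
R3 <- R3 - (-2/5)*R1:  [     0   -3/5   -4/5   -3/5  -23/5 ]
R4 <- R4 - (-1)*R1:  [   0   -6    2   -2  -10 ]
R3 <- R3 - (3/5)*R2:  [    0     0  -7/5   6/5     2 ]
R4 <- R4 - (6)*R2:  [  0   0  -4  16  56 ]
R4 <- R4 - (20/7)*R3:  [     0      0      0   88/7  352/7 ]
Row echelon form:
[ 5  -4    -2     1  |      1 ]
[ 0  -1     1    -3  |    -11 ]
[ 0   0  -7/5   6/5  |      2 ]
[ 0   0     0  88/7  |  352/7 ]
Back-substitution:
w = (352/7) / (88/7) = 4
z = (2 - (6/5)*(4)) / (-7/5) = 2
y = (-11 - (1)*(2) - (-3)*(4)) / -1 = 1
x = (1 - (-4)*(1) - (-2)*(2) - (1)*(4)) / 5 = 1

(1, 1, 2, 4)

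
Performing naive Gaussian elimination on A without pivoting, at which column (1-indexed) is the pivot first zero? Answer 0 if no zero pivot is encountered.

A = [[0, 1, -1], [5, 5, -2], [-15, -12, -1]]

Naive forward elimination:
Pivot entry (1,1) is zero but row 2 has 5 in column 1 -> naive elimination stops; a row interchange (e.g. R1 <-> R2) would be required here.

first zero-pivot column = 1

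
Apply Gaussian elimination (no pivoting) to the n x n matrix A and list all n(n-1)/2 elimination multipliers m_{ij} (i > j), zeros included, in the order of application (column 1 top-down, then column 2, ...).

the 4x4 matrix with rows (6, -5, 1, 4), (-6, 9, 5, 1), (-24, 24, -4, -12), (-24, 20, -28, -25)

Forward elimination:
R2 <- R2 - (-1)*R1:  [ 0  4  6  5 ]
R3 <- R3 - (-4)*R1:  [ 0  4  0  4 ]
R4 <- R4 - (-4)*R1:  [   0    0  -24   -9 ]
R3 <- R3 - (1)*R2:  [  0   0  -6  -1 ]
R4: entry in column 2 is already 0 -> m_{42} = 0 (no row operation needed)
R4 <- R4 - (4)*R3:  [  0   0   0  -5 ]
Multipliers (in order of application): m_{21} = -1, m_{31} = -4, m_{41} = -4, m_{32} = 1, m_{42} = 0, m_{43} = 4

multipliers: -1, -4, -4, 1, 0, 4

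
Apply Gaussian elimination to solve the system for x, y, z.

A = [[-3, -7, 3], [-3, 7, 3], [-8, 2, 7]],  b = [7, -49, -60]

Forward elimination on [A|b]:
R2 <- R2 - (1)*R1:  [   0   14    0  -56 ]
R3 <- R3 - (8/3)*R1:  [      0    62/3      -1  -236/3 ]
R3 <- R3 - (31/21)*R2:  [  0   0  -1   4 ]
Row echelon form:
[ -3  -7   3  |    7 ]
[  0  14   0  |  -56 ]
[  0   0  -1  |    4 ]
Back-substitution:
z = (4) / -1 = -4
y = (-56) / 14 = -4
x = (7 - (-7)*(-4) - (3)*(-4)) / -3 = 3

(3, -4, -4)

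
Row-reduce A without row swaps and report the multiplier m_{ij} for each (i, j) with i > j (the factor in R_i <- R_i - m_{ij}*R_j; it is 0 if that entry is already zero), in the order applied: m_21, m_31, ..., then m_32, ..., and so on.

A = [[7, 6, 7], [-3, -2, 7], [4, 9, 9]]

Forward elimination:
R2 <- R2 - (-3/7)*R1:  [   0  4/7   10 ]
R3 <- R3 - (4/7)*R1:  [    0  39/7     5 ]
R3 <- R3 - (39/4)*R2:  [      0       0  -185/2 ]
Multipliers (in order of application): m_{21} = -3/7, m_{31} = 4/7, m_{32} = 39/4

multipliers: -3/7, 4/7, 39/4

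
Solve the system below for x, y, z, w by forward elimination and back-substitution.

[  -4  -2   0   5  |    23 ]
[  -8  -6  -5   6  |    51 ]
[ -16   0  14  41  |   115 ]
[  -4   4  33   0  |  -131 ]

Forward elimination on [A|b]:
R2 <- R2 - (2)*R1:  [  0  -2  -5  -4   5 ]
R3 <- R3 - (4)*R1:  [  0   8  14  21  23 ]
R4 <- R4 - (1)*R1:  [    0     6    33    -5  -154 ]
R3 <- R3 - (-4)*R2:  [  0   0  -6   5  43 ]
R4 <- R4 - (-3)*R2:  [    0     0    18   -17  -139 ]
R4 <- R4 - (-3)*R3:  [   0    0    0   -2  -10 ]
Row echelon form:
[ -4  -2   0   5  |   23 ]
[  0  -2  -5  -4  |    5 ]
[  0   0  -6   5  |   43 ]
[  0   0   0  -2  |  -10 ]
Back-substitution:
w = (-10) / -2 = 5
z = (43 - (5)*(5)) / -6 = -3
y = (5 - (-5)*(-3) - (-4)*(5)) / -2 = -5
x = (23 - (-2)*(-5) - (5)*(5)) / -4 = 3

(3, -5, -3, 5)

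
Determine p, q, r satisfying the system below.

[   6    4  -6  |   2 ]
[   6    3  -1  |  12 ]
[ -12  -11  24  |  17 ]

Forward elimination on [A|b]:
R2 <- R2 - (1)*R1:  [  0  -1   5  10 ]
R3 <- R3 - (-2)*R1:  [  0  -3  12  21 ]
R3 <- R3 - (3)*R2:  [  0   0  -3  -9 ]
Row echelon form:
[ 6   4  -6  |   2 ]
[ 0  -1   5  |  10 ]
[ 0   0  -3  |  -9 ]
Back-substitution:
r = (-9) / -3 = 3
q = (10 - (5)*(3)) / -1 = 5
p = (2 - (4)*(5) - (-6)*(3)) / 6 = 0

(0, 5, 3)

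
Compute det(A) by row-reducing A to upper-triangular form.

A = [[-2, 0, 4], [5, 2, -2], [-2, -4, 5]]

Forward elimination:
R2 <- R2 - (-5/2)*R1:  [ 0  2  8 ]
R3 <- R3 - (1)*R1:  [  0  -4   1 ]
R3 <- R3 - (-2)*R2:  [  0   0  17 ]
Upper-triangular form:
[ -2  0   4 ]
[  0  2   8 ]
[  0  0  17 ]
det(A) = (-1)^0 * (-2) * (2) * (17) = -68  (0 row swaps -> sign +1)

det(A) = -68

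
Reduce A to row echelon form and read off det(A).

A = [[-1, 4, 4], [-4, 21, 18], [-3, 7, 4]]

det(A) = 30

Forward elimination:
R2 <- R2 - (4)*R1:  [ 0  5  2 ]
R3 <- R3 - (3)*R1:  [  0  -5  -8 ]
R3 <- R3 - (-1)*R2:  [  0   0  -6 ]
Upper-triangular form:
[ -1  4   4 ]
[  0  5   2 ]
[  0  0  -6 ]
det(A) = (-1)^0 * (-1) * (5) * (-6) = 30  (0 row swaps -> sign +1)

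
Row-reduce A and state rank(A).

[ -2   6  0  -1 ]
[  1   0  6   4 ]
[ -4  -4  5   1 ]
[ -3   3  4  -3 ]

Row reduction:
R2 <- R2 - (-1/2)*R1:  [   0    3    6  7/2 ]
R3 <- R3 - (2)*R1:  [   0  -16    5    3 ]
R4 <- R4 - (3/2)*R1:  [    0    -6     4  -3/2 ]
R3 <- R3 - (-16/3)*R2:  [    0     0    37  65/3 ]
R4 <- R4 - (-2)*R2:  [    0     0    16  11/2 ]
R4 <- R4 - (16/37)*R3:  [        0         0         0  -859/222 ]
Row echelon form:
[ -2  6   0        -1 ]
[  0  3   6       7/2 ]
[  0  0  37      65/3 ]
[  0  0   0  -859/222 ]
Nonzero rows / pivot columns: 4

rank(A) = 4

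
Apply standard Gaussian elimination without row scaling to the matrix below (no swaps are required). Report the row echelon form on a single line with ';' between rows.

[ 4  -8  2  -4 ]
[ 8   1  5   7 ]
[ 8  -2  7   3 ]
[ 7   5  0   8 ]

REF = [4 -8 2 -4; 0 17 1 15; 0 0 37/17 -23/17; 0 0 0 -343/74]

Forward elimination:
R2 <- R2 - (2)*R1:  [  0  17   1  15 ]
R3 <- R3 - (2)*R1:  [  0  14   3  11 ]
R4 <- R4 - (7/4)*R1:  [    0    19  -7/2    15 ]
R3 <- R3 - (14/17)*R2:  [      0       0   37/17  -23/17 ]
R4 <- R4 - (19/17)*R2:  [       0        0  -157/34   -30/17 ]
R4 <- R4 - (-157/74)*R3:  [       0        0        0  -343/74 ]
Row echelon form:
[ 4  -8      2       -4 ]
[ 0  17      1       15 ]
[ 0   0  37/17   -23/17 ]
[ 0   0      0  -343/74 ]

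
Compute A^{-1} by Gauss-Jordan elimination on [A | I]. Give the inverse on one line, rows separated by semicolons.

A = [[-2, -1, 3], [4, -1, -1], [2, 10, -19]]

inverse = [-29/6 -11/6 -2/3; -37/3 -16/3 -5/3; -7 -3 -1]

Gauss-Jordan on [A | I]:
R1 <- (1/-2)*R1:  [    1   1/2  -3/2  |  -1/2     0     0 ]
R2 <- R2 - (4)*R1:  [  0  -3   5  |   2   1   0 ]
R3 <- R3 - (2)*R1:  [   0    9  -16  |    1    0    1 ]
R2 <- (1/-3)*R2:  [    0     1  -5/3  |  -2/3  -1/3     0 ]
R1 <- R1 - (1/2)*R2:  [    1     0  -2/3  |  -1/6   1/6     0 ]
R3 <- R3 - (9)*R2:  [  0   0  -1  |   7   3   1 ]
R3 <- (1/-1)*R3:  [  0   0   1  |  -7  -3  -1 ]
R1 <- R1 - (-2/3)*R3:  [     1      0      0  |  -29/6  -11/6   -2/3 ]
R2 <- R2 - (-5/3)*R3:  [     0      1      0  |  -37/3  -16/3   -5/3 ]
Right block of [I | A^{-1}] is the inverse:
[ -29/6  -11/6  -2/3 ]
[ -37/3  -16/3  -5/3 ]
[    -7     -3    -1 ]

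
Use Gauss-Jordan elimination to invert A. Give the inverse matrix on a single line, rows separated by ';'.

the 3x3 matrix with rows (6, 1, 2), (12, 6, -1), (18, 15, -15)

inverse = [25/48 -5/16 13/144; -9/8 7/8 -5/24; -1/2 1/2 -1/6]

Gauss-Jordan on [A | I]:
R1 <- (1/6)*R1:  [   1  1/6  1/3  |  1/6    0    0 ]
R2 <- R2 - (12)*R1:  [  0   4  -5  |  -2   1   0 ]
R3 <- R3 - (18)*R1:  [   0   12  -21  |   -3    0    1 ]
R2 <- (1/4)*R2:  [    0     1  -5/4  |  -1/2   1/4     0 ]
R1 <- R1 - (1/6)*R2:  [     1      0  13/24  |    1/4  -1/24      0 ]
R3 <- R3 - (12)*R2:  [  0   0  -6  |   3  -3   1 ]
R3 <- (1/-6)*R3:  [    0     0     1  |  -1/2   1/2  -1/6 ]
R1 <- R1 - (13/24)*R3:  [      1       0       0  |   25/48   -5/16  13/144 ]
R2 <- R2 - (-5/4)*R3:  [     0      1      0  |   -9/8    7/8  -5/24 ]
Right block of [I | A^{-1}] is the inverse:
[ 25/48  -5/16  13/144 ]
[  -9/8    7/8   -5/24 ]
[  -1/2    1/2    -1/6 ]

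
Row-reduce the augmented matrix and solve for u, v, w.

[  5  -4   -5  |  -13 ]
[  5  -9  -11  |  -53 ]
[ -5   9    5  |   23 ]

Forward elimination on [A|b]:
R2 <- R2 - (1)*R1:  [   0   -5   -6  -40 ]
R3 <- R3 - (-1)*R1:  [  0   5   0  10 ]
R3 <- R3 - (-1)*R2:  [   0    0   -6  -30 ]
Row echelon form:
[ 5  -4  -5  |  -13 ]
[ 0  -5  -6  |  -40 ]
[ 0   0  -6  |  -30 ]
Back-substitution:
w = (-30) / -6 = 5
v = (-40 - (-6)*(5)) / -5 = 2
u = (-13 - (-4)*(2) - (-5)*(5)) / 5 = 4

(4, 2, 5)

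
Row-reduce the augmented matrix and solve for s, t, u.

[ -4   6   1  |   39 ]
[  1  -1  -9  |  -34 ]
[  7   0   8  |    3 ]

Forward elimination on [A|b]:
R2 <- R2 - (-1/4)*R1:  [     0    1/2  -35/4  -97/4 ]
R3 <- R3 - (-7/4)*R1:  [     0   21/2   39/4  285/4 ]
R3 <- R3 - (21)*R2:  [      0       0   387/2  1161/2 ]
Row echelon form:
[ -4    6      1  |      39 ]
[  0  1/2  -35/4  |   -97/4 ]
[  0    0  387/2  |  1161/2 ]
Back-substitution:
u = (1161/2) / (387/2) = 3
t = (-97/4 - (-35/4)*(3)) / (1/2) = 4
s = (39 - (6)*(4) - (1)*(3)) / -4 = -3

(-3, 4, 3)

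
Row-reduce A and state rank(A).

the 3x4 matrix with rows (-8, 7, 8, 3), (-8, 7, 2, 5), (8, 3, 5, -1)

rank(A) = 3

Row reduction:
R2 <- R2 - (1)*R1:  [  0   0  -6   2 ]
R3 <- R3 - (-1)*R1:  [  0  10  13   2 ]
R2 <-> R3   (pivot in column 2 was zero)
[ -8   7   8  3 ]
[  0  10  13  2 ]
[  0   0  -6  2 ]
Row echelon form:
[ -8   7   8  3 ]
[  0  10  13  2 ]
[  0   0  -6  2 ]
Nonzero rows / pivot columns: 3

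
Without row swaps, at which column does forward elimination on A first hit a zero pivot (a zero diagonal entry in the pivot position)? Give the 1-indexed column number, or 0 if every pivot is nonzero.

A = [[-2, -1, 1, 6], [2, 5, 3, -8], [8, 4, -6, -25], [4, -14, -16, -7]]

first zero-pivot column = 0

Naive forward elimination:
R2 <- R2 - (-1)*R1:  [  0   4   4  -2 ]
R3 <- R3 - (-4)*R1:  [  0   0  -2  -1 ]
R4 <- R4 - (-2)*R1:  [   0  -16  -14    5 ]
R4 <- R4 - (-4)*R2:  [  0   0   2  -3 ]
R4 <- R4 - (-1)*R3:  [  0   0   0  -4 ]
All pivots nonzero; naive elimination completes without hitting a zero pivot.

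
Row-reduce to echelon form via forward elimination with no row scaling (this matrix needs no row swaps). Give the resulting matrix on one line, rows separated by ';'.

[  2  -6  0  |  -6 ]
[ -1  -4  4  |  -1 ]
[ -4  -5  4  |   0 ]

REF = [2 -6 0 -6; 0 -7 4 -4; 0 0 -40/7 -16/7]

Forward elimination:
R2 <- R2 - (-1/2)*R1:  [  0  -7   4  -4 ]
R3 <- R3 - (-2)*R1:  [   0  -17    4  -12 ]
R3 <- R3 - (17/7)*R2:  [     0      0  -40/7  -16/7 ]
Row echelon form:
[ 2  -6      0  |     -6 ]
[ 0  -7      4  |     -4 ]
[ 0   0  -40/7  |  -16/7 ]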